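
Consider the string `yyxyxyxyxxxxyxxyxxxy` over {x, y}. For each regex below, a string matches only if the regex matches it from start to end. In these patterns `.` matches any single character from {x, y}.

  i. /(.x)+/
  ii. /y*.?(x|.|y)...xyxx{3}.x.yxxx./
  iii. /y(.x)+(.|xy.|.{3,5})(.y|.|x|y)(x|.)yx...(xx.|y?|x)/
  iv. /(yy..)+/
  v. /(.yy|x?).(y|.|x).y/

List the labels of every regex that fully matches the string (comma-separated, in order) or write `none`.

i → no match — must end with `x`
ii → match
iii → match
iv → no match
v → no match

ii, iii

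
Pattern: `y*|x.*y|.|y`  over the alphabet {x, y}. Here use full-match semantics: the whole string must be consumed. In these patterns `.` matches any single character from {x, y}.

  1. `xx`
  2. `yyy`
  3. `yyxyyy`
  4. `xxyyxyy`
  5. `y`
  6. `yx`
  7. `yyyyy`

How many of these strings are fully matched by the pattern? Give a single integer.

4

1 → no match
2 → match
3 → no match
4 → match
5 → match
6 → no match
7 → match
Total matched: 4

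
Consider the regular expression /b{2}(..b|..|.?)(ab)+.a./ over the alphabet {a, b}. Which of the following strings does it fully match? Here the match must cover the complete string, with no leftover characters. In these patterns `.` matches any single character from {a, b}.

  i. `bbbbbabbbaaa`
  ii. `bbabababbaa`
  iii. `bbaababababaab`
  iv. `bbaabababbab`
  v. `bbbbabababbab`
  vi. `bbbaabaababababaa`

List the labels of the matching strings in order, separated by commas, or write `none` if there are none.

i → no match
ii → match
iii → match
iv → match
v → match
vi → no match

ii, iii, iv, v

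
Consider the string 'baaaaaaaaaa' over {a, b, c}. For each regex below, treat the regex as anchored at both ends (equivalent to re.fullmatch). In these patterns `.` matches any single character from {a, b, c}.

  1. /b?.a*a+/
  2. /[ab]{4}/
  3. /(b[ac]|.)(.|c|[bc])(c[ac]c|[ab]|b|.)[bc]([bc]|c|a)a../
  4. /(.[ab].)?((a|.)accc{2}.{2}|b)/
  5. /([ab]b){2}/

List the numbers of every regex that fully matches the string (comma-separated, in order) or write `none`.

1 → match
2 → no match
3 → no match
4 → no match
5 → no match — must end with 'b'

1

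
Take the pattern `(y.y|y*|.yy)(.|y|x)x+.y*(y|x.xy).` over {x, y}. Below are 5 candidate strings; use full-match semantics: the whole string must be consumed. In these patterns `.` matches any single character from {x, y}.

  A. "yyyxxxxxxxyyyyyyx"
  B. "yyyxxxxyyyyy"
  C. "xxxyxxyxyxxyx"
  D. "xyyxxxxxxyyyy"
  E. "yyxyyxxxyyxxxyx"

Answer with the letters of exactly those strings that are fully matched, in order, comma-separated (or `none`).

A, B, D

A → match
B → match
C → no match
D → match
E → no match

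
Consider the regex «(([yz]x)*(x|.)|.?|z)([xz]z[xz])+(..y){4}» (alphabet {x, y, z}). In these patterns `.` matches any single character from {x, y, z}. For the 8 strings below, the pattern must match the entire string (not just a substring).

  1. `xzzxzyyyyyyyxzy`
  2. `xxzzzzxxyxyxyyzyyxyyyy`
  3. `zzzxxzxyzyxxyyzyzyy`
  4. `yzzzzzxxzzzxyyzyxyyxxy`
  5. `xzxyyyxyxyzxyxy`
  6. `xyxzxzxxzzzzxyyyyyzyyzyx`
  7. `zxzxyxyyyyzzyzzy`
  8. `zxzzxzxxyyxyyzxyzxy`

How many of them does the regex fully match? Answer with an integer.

1 → match
2 → no match
3 → match
4 → match
5 → no match
6 → no match — must end with `y`
7 → match
8 → match
Total matched: 5

5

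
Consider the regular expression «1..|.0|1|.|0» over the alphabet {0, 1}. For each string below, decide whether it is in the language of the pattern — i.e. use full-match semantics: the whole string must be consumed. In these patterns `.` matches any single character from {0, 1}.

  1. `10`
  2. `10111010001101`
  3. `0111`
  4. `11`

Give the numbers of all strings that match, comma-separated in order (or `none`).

1 → match
2 → no match
3 → no match
4 → no match

1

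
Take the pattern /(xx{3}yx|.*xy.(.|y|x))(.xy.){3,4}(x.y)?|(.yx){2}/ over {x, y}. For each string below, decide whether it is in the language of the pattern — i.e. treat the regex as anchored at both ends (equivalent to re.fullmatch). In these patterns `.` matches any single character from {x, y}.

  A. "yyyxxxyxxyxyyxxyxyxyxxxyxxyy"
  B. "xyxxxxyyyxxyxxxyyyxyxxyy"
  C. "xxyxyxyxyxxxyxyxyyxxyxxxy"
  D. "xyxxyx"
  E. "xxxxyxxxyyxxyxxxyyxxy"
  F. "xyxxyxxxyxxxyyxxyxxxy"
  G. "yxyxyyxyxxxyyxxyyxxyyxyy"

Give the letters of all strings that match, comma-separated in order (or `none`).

A, B, D, E, G

A → match
B → match
C → no match
D → match
E → match
F → no match
G → match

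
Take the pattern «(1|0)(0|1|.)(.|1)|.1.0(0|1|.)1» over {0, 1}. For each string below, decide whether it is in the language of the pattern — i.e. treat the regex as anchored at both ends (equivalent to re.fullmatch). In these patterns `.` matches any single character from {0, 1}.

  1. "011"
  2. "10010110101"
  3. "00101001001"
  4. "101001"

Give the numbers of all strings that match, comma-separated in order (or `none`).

1. "011" → match
2. "10010110101" → no match
3. "00101001001" → no match
4. "101001" → no match

1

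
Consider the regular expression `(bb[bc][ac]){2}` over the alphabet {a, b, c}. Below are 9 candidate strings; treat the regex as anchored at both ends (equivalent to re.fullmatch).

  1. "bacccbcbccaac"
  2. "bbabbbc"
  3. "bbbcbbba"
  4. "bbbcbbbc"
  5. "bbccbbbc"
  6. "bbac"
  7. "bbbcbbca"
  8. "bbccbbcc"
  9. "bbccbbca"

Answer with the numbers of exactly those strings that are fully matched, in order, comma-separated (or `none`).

3, 4, 5, 7, 8, 9

1 → no match — must start with "bb"
2. "bbabbbc" → no match
3. "bbbcbbba" → match
4. "bbbcbbbc" → match
5. "bbccbbbc" → match
6. "bbac" → no match
7. "bbbcbbca" → match
8. "bbccbbcc" → match
9. "bbccbbca" → match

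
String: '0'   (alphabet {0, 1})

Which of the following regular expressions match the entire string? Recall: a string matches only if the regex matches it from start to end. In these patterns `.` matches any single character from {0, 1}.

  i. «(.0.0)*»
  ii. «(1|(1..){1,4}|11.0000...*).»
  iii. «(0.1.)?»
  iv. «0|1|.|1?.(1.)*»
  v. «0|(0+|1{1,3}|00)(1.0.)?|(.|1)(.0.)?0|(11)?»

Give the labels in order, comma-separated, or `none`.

i → no match
ii → no match
iii → no match
iv → match
v → match

iv, v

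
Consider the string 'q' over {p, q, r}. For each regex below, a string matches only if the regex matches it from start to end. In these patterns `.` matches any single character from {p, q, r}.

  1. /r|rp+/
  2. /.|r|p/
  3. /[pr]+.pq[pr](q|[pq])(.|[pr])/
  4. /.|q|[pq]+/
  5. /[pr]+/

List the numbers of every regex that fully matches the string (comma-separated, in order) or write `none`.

1 → no match
2 → match
3 → no match
4 → match
5 → no match

2, 4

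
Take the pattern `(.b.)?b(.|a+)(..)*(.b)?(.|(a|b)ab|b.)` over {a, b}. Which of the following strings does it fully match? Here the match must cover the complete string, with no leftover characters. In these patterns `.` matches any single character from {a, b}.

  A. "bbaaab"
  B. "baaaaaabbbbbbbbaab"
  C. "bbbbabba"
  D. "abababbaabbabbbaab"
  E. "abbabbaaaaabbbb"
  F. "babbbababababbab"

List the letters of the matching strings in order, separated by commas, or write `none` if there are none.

B, C, D

A → no match
B → match
C → match
D → match
E → no match
F → no match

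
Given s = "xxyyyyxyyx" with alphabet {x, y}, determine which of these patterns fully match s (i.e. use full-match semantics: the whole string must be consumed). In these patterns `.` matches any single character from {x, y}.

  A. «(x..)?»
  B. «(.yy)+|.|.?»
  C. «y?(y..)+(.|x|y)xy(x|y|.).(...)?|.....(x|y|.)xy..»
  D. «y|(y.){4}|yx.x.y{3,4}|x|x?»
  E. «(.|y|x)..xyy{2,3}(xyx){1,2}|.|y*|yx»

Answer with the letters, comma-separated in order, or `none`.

C

A → no match
B → no match
C → match
D → no match
E → no match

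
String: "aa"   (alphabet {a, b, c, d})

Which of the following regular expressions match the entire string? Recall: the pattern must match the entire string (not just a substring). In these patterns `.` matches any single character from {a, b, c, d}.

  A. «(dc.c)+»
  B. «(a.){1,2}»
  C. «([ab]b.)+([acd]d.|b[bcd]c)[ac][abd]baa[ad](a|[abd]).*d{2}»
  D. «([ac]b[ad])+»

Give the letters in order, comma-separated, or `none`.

A → no match — must start with "dc"
B → match
C → no match — must end with "d"
D → no match

B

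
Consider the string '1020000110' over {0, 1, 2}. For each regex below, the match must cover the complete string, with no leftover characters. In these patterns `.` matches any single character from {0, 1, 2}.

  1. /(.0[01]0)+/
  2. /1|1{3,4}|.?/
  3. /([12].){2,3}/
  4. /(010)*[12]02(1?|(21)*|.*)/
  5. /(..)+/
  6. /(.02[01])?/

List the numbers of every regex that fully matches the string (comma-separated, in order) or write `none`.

4, 5

1 → no match
2 → no match
3 → no match
4 → match
5 → match
6 → no match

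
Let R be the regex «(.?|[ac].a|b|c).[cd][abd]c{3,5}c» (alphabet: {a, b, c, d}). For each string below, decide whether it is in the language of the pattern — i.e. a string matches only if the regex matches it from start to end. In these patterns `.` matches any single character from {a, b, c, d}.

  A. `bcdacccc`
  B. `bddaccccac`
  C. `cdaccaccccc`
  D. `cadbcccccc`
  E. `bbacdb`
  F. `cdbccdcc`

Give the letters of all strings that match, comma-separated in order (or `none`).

A, C, D

A → match
B → no match — must end with `cc`
C → match
D → match
E → no match — must end with `cc`
F → no match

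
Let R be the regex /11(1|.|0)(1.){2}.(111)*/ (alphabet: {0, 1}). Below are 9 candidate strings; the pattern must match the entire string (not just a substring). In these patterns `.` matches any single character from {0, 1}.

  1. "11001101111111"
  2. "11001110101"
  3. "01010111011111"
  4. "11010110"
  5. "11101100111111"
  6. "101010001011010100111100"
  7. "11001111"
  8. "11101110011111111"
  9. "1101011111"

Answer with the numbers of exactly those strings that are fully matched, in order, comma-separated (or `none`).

4

1 → no match
2 → no match
3 → no match — must start with "11"
4 → match
5 → no match
6 → no match — must start with "11"
7 → no match
8 → no match
9 → no match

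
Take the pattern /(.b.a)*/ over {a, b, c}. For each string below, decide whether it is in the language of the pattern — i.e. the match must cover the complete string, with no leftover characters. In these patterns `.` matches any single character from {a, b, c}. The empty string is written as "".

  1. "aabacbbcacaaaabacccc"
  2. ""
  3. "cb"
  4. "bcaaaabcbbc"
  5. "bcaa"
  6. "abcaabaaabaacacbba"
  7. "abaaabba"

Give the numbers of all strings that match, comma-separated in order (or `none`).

2, 7

1 → no match
2. "" → match
3. "cb" → no match
4. "bcaaaabcbbc" → no match
5. "bcaa" → no match
6 → no match
7. "abaaabba" → match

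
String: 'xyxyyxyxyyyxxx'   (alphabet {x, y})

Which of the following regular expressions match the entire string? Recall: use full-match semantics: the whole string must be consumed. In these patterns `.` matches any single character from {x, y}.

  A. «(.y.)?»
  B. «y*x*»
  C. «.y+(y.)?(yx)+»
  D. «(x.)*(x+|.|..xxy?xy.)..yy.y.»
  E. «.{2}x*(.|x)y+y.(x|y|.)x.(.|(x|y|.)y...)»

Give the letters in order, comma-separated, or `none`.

A → no match
B → no match
C → no match — must end with 'yx'
D → no match
E → match

E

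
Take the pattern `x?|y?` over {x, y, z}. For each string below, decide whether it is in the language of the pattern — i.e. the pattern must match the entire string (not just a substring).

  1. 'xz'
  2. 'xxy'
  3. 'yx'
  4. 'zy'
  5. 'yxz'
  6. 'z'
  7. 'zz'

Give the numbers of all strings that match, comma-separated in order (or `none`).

1. 'xz' → no match
2. 'xxy' → no match
3. 'yx' → no match
4. 'zy' → no match
5. 'yxz' → no match
6. 'z' → no match
7. 'zz' → no match

none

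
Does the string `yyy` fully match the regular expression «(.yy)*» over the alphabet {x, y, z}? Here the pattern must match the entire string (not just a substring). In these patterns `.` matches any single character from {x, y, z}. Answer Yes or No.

Yes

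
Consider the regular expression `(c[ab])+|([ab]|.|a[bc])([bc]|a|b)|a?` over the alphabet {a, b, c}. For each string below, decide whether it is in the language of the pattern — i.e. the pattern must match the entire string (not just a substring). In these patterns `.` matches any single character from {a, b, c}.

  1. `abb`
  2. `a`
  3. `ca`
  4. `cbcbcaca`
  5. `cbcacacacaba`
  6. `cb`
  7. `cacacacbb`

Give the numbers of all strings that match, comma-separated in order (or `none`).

1, 2, 3, 4, 6

1 → match
2 → match
3 → match
4 → match
5 → no match
6 → match
7 → no match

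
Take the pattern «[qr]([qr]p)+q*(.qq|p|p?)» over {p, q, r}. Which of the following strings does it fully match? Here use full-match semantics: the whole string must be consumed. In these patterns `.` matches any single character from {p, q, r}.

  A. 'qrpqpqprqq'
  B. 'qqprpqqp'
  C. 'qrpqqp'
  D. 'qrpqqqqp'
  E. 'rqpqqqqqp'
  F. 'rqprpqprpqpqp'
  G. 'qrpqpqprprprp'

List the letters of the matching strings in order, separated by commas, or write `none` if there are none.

A, B, C, D, E, F, G

A → match
B → match
C → match
D → match
E → match
F → match
G → match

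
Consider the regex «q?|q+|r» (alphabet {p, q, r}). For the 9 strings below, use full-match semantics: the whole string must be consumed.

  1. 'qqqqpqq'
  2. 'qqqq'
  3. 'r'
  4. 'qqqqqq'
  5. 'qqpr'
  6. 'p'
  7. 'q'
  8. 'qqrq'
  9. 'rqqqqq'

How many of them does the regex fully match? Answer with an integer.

1 → no match
2 → match
3 → match
4 → match
5 → no match
6 → no match
7 → match
8 → no match
9 → no match
Total matched: 4

4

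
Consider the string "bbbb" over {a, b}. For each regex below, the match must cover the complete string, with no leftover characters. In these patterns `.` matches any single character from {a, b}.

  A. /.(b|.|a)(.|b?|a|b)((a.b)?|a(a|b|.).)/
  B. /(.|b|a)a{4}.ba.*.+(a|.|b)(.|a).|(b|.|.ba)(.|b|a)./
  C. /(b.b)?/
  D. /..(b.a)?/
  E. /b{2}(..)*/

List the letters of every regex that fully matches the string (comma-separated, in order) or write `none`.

A → no match
B → no match
C → no match
D → no match
E → match

E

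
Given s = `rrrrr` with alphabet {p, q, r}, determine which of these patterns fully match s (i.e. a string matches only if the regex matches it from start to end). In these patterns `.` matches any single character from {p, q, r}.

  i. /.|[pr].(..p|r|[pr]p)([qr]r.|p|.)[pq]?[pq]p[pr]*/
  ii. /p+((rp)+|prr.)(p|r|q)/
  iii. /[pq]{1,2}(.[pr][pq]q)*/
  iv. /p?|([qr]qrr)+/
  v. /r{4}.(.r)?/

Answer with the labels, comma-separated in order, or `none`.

v

i → no match
ii → no match — must start with `p`
iii → no match
iv → no match
v → match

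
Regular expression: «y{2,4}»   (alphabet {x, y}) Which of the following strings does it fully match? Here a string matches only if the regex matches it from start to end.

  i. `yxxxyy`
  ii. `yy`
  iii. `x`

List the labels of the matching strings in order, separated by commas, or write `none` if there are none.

ii

i → no match
ii → match
iii → no match — must start with `y`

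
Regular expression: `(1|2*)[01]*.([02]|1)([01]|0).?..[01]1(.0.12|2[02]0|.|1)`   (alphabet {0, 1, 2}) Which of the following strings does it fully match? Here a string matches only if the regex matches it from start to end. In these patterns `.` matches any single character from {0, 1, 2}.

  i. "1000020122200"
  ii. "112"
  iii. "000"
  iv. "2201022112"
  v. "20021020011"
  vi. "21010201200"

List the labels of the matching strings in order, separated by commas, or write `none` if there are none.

i → no match
ii → no match
iii → no match
iv → match
v → match
vi → match

iv, v, vi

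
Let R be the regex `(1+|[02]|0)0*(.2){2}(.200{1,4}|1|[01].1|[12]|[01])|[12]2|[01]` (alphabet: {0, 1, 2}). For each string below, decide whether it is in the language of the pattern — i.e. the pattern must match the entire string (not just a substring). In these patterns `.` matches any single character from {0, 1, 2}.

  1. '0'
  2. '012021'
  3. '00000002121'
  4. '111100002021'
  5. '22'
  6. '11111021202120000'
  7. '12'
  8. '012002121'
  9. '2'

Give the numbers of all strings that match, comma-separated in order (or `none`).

1 → match
2 → match
3 → match
4 → match
5 → match
6 → no match
7 → match
8 → no match
9 → no match

1, 2, 3, 4, 5, 7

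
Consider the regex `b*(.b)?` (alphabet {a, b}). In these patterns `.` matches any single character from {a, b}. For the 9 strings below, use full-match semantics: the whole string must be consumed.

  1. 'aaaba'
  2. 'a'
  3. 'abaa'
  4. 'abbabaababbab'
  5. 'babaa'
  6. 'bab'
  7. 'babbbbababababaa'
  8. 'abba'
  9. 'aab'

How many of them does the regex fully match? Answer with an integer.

1 → no match
2 → no match
3 → no match
4 → no match
5 → no match
6 → match
7 → no match
8 → no match
9 → no match
Total matched: 1

1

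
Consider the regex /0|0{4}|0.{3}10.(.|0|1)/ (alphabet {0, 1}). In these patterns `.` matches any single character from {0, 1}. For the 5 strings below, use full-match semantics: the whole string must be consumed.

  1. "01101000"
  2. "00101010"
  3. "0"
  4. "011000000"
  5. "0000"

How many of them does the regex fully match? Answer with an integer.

1. "01101000" → match
2. "00101010" → match
3. "0" → match
4. "011000000" → no match
5. "0000" → match
Total matched: 4

4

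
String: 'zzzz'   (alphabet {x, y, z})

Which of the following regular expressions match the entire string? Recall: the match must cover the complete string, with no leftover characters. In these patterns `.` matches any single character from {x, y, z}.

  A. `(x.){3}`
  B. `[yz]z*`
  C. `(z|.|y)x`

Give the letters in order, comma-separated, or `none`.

A → no match — must start with 'x'
B → match
C → no match — must end with 'x'

B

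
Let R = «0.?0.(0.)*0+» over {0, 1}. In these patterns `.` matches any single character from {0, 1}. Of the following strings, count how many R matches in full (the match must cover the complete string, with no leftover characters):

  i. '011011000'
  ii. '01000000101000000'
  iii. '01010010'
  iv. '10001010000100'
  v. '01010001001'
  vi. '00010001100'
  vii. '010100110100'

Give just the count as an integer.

i → no match
ii → no match
iii → no match
iv → no match — must start with '0'
v → no match — must end with '0'
vi → no match
vii → no match
Total matched: 0

0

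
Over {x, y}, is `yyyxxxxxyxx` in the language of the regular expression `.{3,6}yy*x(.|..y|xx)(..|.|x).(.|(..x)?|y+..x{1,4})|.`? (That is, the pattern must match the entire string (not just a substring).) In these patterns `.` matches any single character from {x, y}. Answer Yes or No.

No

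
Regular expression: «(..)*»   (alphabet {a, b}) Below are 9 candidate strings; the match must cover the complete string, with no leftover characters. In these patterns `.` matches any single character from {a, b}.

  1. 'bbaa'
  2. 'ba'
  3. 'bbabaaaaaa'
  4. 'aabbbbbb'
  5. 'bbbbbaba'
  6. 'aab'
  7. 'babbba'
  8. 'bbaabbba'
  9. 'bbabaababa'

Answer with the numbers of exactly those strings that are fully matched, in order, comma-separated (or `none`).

1, 2, 3, 4, 5, 7, 8, 9

1 → match
2 → match
3 → match
4 → match
5 → match
6 → no match
7 → match
8 → match
9 → match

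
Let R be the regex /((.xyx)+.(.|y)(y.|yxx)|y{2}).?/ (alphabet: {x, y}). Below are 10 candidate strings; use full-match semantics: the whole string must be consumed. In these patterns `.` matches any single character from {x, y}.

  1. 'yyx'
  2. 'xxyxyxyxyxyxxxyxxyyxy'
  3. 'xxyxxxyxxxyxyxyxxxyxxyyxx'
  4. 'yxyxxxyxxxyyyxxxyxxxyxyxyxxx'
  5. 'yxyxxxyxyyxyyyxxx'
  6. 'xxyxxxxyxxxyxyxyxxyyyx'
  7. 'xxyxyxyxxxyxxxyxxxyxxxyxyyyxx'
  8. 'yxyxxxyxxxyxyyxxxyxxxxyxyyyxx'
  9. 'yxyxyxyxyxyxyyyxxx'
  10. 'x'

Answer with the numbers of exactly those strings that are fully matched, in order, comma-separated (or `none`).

1, 2, 3, 7, 9

1. 'yyx' → match
2 → match
3 → match
4 → no match
5 → no match
6 → no match
7 → match
8 → no match
9 → match
10. 'x' → no match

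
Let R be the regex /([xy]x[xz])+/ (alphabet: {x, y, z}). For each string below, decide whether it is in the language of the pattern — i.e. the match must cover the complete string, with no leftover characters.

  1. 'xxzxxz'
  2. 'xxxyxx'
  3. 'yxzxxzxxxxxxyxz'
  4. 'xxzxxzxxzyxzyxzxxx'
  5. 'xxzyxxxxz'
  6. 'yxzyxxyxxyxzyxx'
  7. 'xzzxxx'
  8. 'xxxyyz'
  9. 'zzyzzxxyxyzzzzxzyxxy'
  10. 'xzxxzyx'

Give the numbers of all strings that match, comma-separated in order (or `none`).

1, 2, 3, 4, 5, 6

1 → match
2 → match
3 → match
4 → match
5 → match
6 → match
7 → no match
8 → no match
9 → no match
10 → no match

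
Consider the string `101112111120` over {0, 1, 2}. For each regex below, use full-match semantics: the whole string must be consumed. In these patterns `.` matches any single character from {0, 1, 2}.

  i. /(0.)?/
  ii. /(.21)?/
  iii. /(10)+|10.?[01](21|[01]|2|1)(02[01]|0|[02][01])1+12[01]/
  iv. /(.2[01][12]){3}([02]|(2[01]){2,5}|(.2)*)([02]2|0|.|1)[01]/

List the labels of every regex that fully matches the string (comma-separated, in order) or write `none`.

iii

i → no match
ii → no match
iii → match
iv → no match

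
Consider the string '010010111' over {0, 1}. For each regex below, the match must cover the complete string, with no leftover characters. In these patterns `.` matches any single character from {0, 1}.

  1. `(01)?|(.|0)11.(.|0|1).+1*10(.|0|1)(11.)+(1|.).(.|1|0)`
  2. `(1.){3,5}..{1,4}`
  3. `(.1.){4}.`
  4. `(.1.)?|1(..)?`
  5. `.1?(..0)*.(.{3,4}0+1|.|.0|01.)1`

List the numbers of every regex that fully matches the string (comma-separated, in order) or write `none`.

5

1 → no match
2 → no match — must start with '1'
3 → no match
4 → no match
5 → match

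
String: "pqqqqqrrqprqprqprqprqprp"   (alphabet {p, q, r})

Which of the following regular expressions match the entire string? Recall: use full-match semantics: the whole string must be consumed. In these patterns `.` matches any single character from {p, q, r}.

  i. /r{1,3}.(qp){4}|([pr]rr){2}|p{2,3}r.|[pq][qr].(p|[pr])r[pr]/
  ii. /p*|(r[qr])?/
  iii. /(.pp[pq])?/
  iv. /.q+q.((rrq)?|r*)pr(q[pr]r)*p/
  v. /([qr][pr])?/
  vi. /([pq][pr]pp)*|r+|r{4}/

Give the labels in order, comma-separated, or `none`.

iv

i → no match
ii → no match
iii → no match
iv → match
v → no match
vi → no match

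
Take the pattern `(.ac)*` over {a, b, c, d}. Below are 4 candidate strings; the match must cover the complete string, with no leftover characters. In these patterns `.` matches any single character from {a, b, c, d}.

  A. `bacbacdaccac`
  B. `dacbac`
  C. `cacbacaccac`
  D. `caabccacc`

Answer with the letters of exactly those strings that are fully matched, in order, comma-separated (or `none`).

A. `bacbacdaccac` → match
B. `dacbac` → match
C. `cacbacaccac` → no match
D. `caabccacc` → no match

A, B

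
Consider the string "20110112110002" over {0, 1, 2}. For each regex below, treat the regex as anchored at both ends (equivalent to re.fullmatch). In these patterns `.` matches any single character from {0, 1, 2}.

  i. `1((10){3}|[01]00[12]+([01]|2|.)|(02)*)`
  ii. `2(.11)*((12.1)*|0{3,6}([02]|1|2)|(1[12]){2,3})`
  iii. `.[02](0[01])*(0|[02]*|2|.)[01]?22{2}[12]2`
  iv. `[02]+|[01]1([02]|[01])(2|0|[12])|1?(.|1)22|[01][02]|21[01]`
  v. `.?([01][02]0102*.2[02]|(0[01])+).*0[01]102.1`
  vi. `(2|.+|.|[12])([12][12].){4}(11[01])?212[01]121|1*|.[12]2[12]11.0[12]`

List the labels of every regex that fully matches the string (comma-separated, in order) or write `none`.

i → no match — must start with "1"
ii → match
iii → no match
iv → no match
v → no match — must end with "1"
vi → no match

ii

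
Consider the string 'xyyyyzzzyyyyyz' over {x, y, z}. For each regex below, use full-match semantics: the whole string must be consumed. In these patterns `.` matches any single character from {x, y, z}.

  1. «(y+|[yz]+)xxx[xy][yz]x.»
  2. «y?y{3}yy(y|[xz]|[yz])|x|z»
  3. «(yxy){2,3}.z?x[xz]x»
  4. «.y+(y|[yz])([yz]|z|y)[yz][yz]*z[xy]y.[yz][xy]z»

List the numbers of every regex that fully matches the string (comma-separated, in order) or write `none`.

4

1 → no match
2 → no match
3 → no match — must start with 'yxy'
4 → match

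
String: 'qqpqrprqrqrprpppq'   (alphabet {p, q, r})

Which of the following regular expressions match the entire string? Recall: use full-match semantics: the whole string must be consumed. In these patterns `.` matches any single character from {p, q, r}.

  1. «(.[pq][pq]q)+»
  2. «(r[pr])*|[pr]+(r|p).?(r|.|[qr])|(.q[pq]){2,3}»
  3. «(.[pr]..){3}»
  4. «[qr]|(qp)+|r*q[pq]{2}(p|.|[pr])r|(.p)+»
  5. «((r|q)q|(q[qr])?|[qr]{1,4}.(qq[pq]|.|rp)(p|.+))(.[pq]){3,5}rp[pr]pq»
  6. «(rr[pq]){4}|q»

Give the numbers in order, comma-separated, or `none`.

1 → no match
2 → no match
3 → no match
4 → no match
5 → match
6 → no match

5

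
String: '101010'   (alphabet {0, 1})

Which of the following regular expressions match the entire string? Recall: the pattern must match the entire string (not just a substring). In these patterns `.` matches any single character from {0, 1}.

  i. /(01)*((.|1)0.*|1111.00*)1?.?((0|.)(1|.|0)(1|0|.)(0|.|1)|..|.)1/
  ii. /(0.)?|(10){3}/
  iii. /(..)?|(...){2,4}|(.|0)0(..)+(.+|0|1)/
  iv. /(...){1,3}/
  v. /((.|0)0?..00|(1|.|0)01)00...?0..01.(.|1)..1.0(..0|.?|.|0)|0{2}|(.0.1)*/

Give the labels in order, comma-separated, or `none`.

i → no match — must end with '1'
ii → match
iii → match
iv → match
v → no match

ii, iii, iv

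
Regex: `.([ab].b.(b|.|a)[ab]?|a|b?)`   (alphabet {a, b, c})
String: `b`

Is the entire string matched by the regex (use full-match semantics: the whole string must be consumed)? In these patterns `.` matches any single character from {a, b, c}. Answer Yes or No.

Yes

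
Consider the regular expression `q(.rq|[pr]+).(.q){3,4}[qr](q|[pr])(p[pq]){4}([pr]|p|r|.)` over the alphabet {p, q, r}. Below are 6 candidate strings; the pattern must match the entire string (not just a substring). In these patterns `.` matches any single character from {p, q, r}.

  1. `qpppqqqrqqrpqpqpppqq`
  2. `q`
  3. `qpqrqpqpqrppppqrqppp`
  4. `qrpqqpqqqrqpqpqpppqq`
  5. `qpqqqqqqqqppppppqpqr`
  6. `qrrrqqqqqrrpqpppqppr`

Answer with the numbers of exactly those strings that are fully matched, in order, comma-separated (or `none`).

1, 4, 5, 6

1 → match
2 → no match
3 → no match
4 → match
5 → match
6 → match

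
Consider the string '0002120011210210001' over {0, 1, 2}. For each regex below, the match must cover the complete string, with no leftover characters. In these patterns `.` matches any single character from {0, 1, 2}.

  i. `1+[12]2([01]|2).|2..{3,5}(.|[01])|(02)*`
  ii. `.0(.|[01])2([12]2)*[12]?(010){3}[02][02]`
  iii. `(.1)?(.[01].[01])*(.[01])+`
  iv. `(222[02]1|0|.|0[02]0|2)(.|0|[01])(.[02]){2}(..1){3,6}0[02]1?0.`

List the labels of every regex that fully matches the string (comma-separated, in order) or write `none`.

i → no match
ii → no match
iii → no match
iv → match

iv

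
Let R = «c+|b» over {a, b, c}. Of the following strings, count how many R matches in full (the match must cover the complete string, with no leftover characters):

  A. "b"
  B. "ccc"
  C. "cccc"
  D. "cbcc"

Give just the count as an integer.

A. "b" → match
B. "ccc" → match
C. "cccc" → match
D. "cbcc" → no match
Total matched: 3

3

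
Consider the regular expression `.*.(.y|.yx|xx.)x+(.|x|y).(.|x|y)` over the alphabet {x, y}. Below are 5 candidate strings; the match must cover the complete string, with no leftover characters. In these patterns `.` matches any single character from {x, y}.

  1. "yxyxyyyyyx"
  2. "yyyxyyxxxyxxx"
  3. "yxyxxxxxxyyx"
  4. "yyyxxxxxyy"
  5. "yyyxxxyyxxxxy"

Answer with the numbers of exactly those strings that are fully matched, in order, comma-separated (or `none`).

1 → no match
2 → no match
3 → match
4 → match
5 → match

3, 4, 5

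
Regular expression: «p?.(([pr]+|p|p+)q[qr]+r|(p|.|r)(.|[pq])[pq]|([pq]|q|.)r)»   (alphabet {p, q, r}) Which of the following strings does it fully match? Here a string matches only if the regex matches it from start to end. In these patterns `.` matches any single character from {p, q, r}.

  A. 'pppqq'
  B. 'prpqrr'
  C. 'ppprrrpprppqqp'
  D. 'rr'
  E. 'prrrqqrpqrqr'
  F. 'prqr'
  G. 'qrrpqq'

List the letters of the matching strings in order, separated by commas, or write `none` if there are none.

A, B, F

A → match
B → match
C → no match
D → no match
E → no match
F → match
G → no match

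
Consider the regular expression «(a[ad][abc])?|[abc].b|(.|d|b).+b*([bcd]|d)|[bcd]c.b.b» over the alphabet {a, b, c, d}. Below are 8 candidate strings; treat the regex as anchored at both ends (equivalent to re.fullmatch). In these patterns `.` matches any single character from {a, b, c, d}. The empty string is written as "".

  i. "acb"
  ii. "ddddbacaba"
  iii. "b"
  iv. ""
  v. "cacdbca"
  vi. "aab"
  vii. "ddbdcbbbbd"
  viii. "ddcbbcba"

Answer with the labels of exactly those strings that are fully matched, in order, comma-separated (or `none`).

i. "acb" → match
ii. "ddddbacaba" → no match
iii. "b" → no match
iv. "" → match
v. "cacdbca" → no match
vi. "aab" → match
vii. "ddbdcbbbbd" → match
viii. "ddcbbcba" → no match

i, iv, vi, vii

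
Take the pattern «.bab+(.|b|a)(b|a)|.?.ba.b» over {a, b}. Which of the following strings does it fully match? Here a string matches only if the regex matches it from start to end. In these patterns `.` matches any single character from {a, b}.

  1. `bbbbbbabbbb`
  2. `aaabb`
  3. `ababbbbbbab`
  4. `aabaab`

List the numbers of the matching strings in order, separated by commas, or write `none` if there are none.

3, 4

1 → no match
2 → no match
3 → match
4 → match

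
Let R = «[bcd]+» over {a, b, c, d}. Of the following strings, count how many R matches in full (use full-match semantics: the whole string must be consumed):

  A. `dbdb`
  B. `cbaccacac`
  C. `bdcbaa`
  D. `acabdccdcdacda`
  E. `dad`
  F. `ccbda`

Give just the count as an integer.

A → match
B → no match
C → no match
D → no match
E → no match
F → no match
Total matched: 1

1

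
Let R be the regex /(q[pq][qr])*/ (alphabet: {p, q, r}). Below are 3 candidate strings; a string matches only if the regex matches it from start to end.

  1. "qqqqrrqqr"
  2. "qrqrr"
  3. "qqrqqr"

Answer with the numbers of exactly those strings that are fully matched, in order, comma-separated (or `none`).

3

1. "qqqqrrqqr" → no match
2. "qrqrr" → no match
3. "qqrqqr" → match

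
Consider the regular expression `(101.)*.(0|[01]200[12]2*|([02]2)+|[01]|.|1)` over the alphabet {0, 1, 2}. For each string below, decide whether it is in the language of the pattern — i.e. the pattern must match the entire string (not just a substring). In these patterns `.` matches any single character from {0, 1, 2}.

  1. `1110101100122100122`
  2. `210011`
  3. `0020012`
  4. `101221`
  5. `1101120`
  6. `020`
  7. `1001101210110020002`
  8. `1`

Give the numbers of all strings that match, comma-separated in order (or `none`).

3, 4

1 → no match
2 → no match
3 → match
4 → match
5 → no match
6 → no match
7 → no match
8 → no match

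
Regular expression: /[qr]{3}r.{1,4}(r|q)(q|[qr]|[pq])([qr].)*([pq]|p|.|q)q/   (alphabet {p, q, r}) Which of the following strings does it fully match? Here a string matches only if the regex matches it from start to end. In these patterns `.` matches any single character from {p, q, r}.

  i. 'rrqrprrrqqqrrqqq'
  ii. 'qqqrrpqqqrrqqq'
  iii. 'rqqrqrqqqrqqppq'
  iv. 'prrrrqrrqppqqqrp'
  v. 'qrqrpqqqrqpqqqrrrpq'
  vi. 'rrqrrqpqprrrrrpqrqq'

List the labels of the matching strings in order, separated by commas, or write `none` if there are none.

i → match
ii → match
iii → match
iv → no match — must end with 'q'
v → match
vi → match

i, ii, iii, v, vi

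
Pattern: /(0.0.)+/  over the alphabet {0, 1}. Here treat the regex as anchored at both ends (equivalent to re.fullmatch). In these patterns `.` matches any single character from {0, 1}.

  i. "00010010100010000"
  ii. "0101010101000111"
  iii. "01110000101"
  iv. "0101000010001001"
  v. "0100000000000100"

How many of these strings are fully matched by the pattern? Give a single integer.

1

i → no match
ii → no match
iii. "01110000101" → no match
iv → no match
v → match
Total matched: 1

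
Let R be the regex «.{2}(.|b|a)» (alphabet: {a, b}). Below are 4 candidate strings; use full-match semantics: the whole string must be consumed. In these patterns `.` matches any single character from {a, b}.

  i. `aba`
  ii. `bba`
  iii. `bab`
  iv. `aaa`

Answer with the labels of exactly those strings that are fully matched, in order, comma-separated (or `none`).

i, ii, iii, iv

i → match
ii → match
iii → match
iv → match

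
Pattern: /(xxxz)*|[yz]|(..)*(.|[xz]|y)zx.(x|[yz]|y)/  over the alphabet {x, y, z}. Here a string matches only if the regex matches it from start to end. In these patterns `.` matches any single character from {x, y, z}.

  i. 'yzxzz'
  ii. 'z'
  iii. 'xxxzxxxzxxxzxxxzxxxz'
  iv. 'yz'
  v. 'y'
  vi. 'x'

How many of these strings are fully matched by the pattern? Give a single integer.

i → match
ii → match
iii → match
iv → no match
v → match
vi → no match
Total matched: 4

4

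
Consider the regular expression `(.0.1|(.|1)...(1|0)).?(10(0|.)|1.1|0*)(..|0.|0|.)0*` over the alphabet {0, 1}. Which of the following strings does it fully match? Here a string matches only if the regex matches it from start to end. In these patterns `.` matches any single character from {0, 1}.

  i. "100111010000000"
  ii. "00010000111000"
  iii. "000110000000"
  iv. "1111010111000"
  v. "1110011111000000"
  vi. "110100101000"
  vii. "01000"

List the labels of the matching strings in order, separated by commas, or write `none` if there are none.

i, iii, iv, v, vi

i → match
ii → no match
iii. "000110000000" → match
iv → match
v → match
vi. "110100101000" → match
vii. "01000" → no match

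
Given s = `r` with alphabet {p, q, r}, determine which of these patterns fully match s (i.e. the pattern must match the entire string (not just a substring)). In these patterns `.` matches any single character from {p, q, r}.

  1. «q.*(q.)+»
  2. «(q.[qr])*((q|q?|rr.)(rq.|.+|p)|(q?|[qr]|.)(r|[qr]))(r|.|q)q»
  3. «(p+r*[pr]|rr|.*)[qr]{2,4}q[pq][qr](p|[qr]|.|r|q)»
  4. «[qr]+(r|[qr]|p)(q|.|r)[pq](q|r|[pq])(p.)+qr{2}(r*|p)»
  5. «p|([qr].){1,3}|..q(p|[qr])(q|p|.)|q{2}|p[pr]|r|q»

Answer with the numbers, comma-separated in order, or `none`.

1 → no match — must start with `q`
2 → no match — must end with `q`
3 → no match
4 → no match
5 → match

5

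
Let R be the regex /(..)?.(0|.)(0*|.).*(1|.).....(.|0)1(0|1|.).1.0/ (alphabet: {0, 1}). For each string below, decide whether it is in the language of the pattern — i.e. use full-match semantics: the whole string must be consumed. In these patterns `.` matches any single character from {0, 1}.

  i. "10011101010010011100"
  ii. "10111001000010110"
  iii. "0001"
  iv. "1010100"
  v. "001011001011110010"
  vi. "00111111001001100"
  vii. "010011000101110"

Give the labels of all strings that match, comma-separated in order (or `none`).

i → no match
ii → no match
iii → no match — must end with "0"
iv → no match
v → no match
vi → no match
vii → match

vii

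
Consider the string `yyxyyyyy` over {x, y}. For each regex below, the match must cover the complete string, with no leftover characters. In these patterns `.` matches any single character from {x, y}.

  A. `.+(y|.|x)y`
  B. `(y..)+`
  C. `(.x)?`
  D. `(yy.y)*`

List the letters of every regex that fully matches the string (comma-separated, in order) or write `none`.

A → match
B → no match
C → no match
D → match

A, D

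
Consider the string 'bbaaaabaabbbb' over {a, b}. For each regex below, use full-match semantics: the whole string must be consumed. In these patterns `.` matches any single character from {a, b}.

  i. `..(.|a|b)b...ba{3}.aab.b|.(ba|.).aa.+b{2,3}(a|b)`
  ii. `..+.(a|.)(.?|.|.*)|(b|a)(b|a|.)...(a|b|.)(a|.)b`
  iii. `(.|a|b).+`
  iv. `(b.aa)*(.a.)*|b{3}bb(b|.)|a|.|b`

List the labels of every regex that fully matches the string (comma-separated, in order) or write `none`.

i → match
ii → match
iii → match
iv → no match

i, ii, iii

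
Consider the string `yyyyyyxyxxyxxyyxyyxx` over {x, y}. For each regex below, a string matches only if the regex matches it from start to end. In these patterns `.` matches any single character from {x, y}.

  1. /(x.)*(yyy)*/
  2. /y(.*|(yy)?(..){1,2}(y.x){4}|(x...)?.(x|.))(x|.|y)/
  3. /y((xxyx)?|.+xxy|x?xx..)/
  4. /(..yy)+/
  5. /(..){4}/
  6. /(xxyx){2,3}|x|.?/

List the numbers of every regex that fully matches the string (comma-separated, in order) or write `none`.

1 → no match
2 → match
3 → no match
4 → no match — must end with `yy`
5 → no match
6 → no match

2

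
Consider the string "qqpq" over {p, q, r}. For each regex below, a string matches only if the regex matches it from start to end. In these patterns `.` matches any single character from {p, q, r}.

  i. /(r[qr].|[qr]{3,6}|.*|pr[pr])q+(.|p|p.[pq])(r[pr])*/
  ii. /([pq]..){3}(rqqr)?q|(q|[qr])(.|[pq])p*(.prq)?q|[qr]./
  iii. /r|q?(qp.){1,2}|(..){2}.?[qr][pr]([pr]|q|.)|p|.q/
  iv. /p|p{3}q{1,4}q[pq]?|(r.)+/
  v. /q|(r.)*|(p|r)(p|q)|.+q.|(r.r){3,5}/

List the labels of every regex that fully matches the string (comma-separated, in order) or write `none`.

i → no match
ii → match
iii → match
iv → no match
v → no match

ii, iii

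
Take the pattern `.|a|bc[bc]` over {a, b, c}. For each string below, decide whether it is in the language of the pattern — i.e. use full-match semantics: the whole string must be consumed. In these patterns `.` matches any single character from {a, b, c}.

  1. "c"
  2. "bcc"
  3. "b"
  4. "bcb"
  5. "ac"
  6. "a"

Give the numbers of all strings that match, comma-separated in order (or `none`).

1. "c" → match
2. "bcc" → match
3. "b" → match
4. "bcb" → match
5. "ac" → no match
6. "a" → match

1, 2, 3, 4, 6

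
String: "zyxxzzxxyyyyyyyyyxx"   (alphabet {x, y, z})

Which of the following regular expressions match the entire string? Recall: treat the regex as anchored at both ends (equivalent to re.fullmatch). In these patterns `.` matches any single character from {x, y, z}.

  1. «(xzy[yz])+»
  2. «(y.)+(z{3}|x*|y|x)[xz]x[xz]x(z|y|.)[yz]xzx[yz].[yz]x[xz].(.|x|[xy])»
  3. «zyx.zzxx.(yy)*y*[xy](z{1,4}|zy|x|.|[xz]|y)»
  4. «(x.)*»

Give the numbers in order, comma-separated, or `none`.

1 → no match — must start with "xzy"
2 → no match — must start with "y"
3 → match
4 → no match

3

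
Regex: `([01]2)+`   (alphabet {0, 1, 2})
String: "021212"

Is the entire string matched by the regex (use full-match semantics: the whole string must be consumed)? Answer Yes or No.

Yes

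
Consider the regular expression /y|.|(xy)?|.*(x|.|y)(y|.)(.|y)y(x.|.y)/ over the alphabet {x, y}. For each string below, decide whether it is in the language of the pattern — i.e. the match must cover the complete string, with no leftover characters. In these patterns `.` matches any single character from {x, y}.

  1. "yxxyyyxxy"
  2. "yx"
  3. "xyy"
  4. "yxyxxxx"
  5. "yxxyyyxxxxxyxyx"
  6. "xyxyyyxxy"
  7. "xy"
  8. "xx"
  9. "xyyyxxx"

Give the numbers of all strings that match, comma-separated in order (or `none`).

7

1. "yxxyyyxxy" → no match
2. "yx" → no match
3. "xyy" → no match
4. "yxyxxxx" → no match
5 → no match
6. "xyxyyyxxy" → no match
7. "xy" → match
8. "xx" → no match
9. "xyyyxxx" → no match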